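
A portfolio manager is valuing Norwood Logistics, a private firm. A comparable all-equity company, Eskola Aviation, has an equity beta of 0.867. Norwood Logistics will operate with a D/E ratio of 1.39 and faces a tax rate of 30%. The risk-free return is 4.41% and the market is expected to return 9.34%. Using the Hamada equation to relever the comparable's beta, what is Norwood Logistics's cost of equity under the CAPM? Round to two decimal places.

β_L = β_U × [1 + (1 − t)(D/E)] = 0.867 × [1 + (1 − 0.30) × 1.39]
    = 0.867 × [1 + 0.70 × 1.39] = 0.867 × 1.9730 = 1.7106
MRP = 9.34% − 4.41% = 4.93%
E(R) = R_f + β_L × MRP = 4.41% + 1.7106 × 4.93% = 12.84%

12.84%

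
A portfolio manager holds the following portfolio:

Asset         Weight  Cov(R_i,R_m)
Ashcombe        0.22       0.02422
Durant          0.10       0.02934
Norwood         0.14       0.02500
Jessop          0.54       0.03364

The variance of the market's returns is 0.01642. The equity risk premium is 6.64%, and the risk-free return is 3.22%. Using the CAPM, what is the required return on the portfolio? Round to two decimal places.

β_Ashcombe = 0.02422 / 0.01642 = 1.4750
β_Durant = 0.02934 / 0.01642 = 1.7868
β_Norwood = 0.02500 / 0.01642 = 1.5225
β_Jessop = 0.03364 / 0.01642 = 2.0487
β_P = Σ w_i β_i = 0.22×1.4750 + 0.10×1.7868 + 0.14×1.5225 + 0.54×2.0487 = 1.8226
E(R_P) = R_f + β_P × MRP = 3.22% + 1.8226 × 6.64% = 15.32%

15.32%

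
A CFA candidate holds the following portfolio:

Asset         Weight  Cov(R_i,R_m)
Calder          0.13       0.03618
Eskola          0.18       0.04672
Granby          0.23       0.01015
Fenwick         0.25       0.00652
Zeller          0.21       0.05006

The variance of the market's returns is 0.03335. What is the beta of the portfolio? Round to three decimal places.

β_Calder = 0.03618 / 0.03335 = 1.0849
β_Eskola = 0.04672 / 0.03335 = 1.4009
β_Granby = 0.01015 / 0.03335 = 0.3043
β_Fenwick = 0.00652 / 0.03335 = 0.1955
β_Zeller = 0.05006 / 0.03335 = 1.5010
β_P = Σ w_i β_i = 0.13×1.0849 + 0.18×1.4009 + 0.23×0.3043 + 0.25×0.1955 + 0.21×1.5010 = 0.8273

0.827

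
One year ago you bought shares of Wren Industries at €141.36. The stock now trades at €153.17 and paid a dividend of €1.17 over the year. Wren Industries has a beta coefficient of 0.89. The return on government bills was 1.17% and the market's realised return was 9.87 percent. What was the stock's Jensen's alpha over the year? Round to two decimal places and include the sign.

+0.27%

Realised HPR = (P1 + D1 − P0) / P0 = (153.17 + 1.17 − 141.36) / 141.36 = 12.98 / 141.36 = 9.1822%
MRP = 9.87% − 1.17% = 8.70%
CAPM required = R_f + β·MRP = 1.17% + 0.89 × 8.70% = 8.9130%
α = realised − required = 9.1822% − 8.9130% = +0.27%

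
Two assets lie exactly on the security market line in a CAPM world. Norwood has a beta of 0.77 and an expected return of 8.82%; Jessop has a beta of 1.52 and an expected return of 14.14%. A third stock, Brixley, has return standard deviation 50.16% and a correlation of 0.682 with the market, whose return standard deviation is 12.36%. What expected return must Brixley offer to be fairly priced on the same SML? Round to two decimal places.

MRP = (14.14% − 8.82%) / (1.52 − 0.77) = 7.0933%
R_f = 8.82% − 0.77 × 7.0933% = 3.3582%
β_Brixley = ρ·σ_i/σ_m = 0.682 × 50.16 / 12.36 = 2.7677
E(R_Brixley) = R_f + β × MRP = 3.3582% + 2.7677 × 7.0933% = 22.99%

22.99%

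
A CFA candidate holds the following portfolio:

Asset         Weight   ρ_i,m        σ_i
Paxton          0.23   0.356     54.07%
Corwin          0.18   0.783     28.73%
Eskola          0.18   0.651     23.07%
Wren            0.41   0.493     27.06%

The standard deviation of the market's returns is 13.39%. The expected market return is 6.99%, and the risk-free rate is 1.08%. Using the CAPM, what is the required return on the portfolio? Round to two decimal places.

β_Paxton = 0.356 × 54.07% / 13.39% = 1.4376
β_Corwin = 0.783 × 28.73% / 13.39% = 1.6800
β_Eskola = 0.651 × 23.07% / 13.39% = 1.1216
β_Wren = 0.493 × 27.06% / 13.39% = 0.9963
β_P = Σ w_i β_i = 0.23×1.4376 + 0.18×1.6800 + 0.18×1.1216 + 0.41×0.9963 = 1.2434
MRP = 6.99% − 1.08% = 5.91%
E(R_P) = R_f + β_P × MRP = 1.08% + 1.2434 × 5.91% = 8.43%

8.43%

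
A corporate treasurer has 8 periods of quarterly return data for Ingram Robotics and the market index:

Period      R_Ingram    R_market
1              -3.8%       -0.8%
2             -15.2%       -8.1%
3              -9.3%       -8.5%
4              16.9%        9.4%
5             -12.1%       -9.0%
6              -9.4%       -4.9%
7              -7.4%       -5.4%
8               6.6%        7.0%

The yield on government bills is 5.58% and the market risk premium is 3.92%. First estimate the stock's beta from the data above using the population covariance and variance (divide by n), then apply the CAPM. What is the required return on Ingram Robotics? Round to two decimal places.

Mean R_i = (-3.8 − 15.2 − 9.3 + 16.9 − 12.1 − 9.4 − 7.4 + 6.6) / 8 = -4.2125%
Mean R_m = (-0.8 − 8.1 − 8.5 + 9.4 − 9.0 − 4.9 − 5.4 + 7.0) / 8 = -2.5375%
Σ(R_i − R̄_i)(R_m − R̄_m) = 519.6763  ⇒  Cov = 519.6763 / 8 = 64.9595
Σ(R_m − R̄_m)² = 358.5188  ⇒  Var(R_m) = 358.5188 / 8 = 44.8149
β = Cov / Var(R_m) = 64.9595 / 44.8149 = 1.4495
E(R) = R_f + β × MRP = 5.58% + 1.4495 × 3.92% = 11.26%

11.26%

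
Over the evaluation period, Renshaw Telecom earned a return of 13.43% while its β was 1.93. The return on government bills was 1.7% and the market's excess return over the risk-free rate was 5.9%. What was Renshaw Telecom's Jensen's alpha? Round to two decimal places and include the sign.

+0.34%

CAPM benchmark = R_f + β(R_m − R_f) = 1.7% + 1.93 × 5.9% = 13.0870%
α = actual − benchmark = 13.43% − 13.0870% = +0.34%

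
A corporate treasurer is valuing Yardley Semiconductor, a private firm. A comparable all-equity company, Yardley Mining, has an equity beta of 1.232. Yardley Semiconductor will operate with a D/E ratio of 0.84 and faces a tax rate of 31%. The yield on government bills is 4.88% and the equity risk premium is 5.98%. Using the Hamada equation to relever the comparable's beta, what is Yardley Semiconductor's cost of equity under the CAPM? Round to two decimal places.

β_L = β_U × [1 + (1 − t)(D/E)] = 1.232 × [1 + (1 − 0.31) × 0.84]
    = 1.232 × [1 + 0.69 × 0.84] = 1.232 × 1.5796 = 1.9461
E(R) = R_f + β_L × MRP = 4.88% + 1.9461 × 5.98% = 16.52%

16.52%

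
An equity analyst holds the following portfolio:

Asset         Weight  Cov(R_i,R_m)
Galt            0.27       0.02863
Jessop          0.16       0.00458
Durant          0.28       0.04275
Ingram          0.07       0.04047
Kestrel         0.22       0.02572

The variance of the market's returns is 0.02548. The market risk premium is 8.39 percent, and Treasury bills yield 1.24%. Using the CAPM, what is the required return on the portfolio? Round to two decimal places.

10.76%

β_Galt = 0.02863 / 0.02548 = 1.1236
β_Jessop = 0.00458 / 0.02548 = 0.1797
β_Durant = 0.04275 / 0.02548 = 1.6778
β_Ingram = 0.04047 / 0.02548 = 1.5883
β_Kestrel = 0.02572 / 0.02548 = 1.0094
β_P = Σ w_i β_i = 0.27×1.1236 + 0.16×0.1797 + 0.28×1.6778 + 0.07×1.5883 + 0.22×1.0094 = 1.1352
E(R_P) = R_f + β_P × MRP = 1.24% + 1.1352 × 8.39% = 10.76%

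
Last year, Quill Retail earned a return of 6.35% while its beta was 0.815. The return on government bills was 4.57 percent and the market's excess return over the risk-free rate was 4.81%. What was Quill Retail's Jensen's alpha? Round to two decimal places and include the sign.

CAPM benchmark = R_f + β(R_m − R_f) = 4.57% + 0.815 × 4.81% = 8.49015%
α = actual − benchmark = 6.35% − 8.49015% = -2.14%

-2.14%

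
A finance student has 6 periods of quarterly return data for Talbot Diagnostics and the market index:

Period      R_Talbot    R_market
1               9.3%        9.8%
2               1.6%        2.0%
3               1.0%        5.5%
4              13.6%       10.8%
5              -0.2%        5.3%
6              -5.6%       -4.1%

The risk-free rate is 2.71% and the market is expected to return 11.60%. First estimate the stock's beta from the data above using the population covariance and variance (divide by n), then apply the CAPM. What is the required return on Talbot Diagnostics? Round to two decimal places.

13.01%

Mean R_i = (9.3 + 1.6 + 1.0 + 13.6 − 0.2 − 5.6) / 6 = 3.2833%
Mean R_m = (9.8 + 2.0 + 5.5 + 10.8 + 5.3 − 4.1) / 6 = 4.8833%
Σ(R_i − R̄_i)(R_m − R̄_m) = 172.4183  ⇒  Cov = 172.4183 / 6 = 28.7364
Σ(R_m − R̄_m)² = 148.7483  ⇒  Var(R_m) = 148.7483 / 6 = 24.7914
β = Cov / Var(R_m) = 28.7364 / 24.7914 = 1.1591
MRP = 11.60% − 2.71% = 8.89%
E(R) = R_f + β × MRP = 2.71% + 1.1591 × 8.89% = 13.01%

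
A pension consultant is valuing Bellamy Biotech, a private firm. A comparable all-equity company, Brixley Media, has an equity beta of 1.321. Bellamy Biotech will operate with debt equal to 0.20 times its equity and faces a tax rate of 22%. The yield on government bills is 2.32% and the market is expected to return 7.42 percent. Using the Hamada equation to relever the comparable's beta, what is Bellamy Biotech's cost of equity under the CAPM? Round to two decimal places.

10.11%

β_L = β_U × [1 + (1 − t)(D/E)] = 1.321 × [1 + (1 − 0.22) × 0.20]
    = 1.321 × [1 + 0.78 × 0.20] = 1.321 × 1.1560 = 1.5271
MRP = 7.42% − 2.32% = 5.10%
E(R) = R_f + β_L × MRP = 2.32% + 1.5271 × 5.10% = 10.11%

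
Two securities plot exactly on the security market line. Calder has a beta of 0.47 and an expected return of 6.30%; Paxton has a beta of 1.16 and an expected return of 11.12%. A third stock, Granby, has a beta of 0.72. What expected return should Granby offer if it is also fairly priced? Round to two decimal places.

MRP (SML slope) = (11.12% − 6.30%) / (1.16 − 0.47) = 4.82% / 0.69 = 6.9855%
R_f (intercept) = 6.30% − 0.47 × 6.9855% = 3.0168%
E(R_Granby) = R_f + β × MRP = 3.0168% + 0.72 × 6.9855% = 8.05%

8.05%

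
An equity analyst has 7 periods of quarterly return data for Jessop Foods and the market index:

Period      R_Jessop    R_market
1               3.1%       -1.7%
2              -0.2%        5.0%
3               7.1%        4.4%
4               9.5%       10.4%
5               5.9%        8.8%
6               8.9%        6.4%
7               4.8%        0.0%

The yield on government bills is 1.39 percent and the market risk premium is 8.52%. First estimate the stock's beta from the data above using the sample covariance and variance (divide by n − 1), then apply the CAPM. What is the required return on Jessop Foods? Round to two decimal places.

4.83%

Mean R_i = (3.1 − 0.2 + 7.1 + 9.5 + 5.9 + 8.9 + 4.8) / 7 = 5.5857%
Mean R_m = (-1.7 + 5.0 + 4.4 + 10.4 + 8.8 + 6.4 + 0.0) / 7 = 4.7571%
Σ(R_i − R̄_i)(R_m − R̄_m) = 46.6457  ⇒  Cov = 46.6457 / 6 = 7.7743
Σ(R_m − R̄_m)² = 115.3971  ⇒  Var(R_m) = 115.3971 / 6 = 19.2329
β = Cov / Var(R_m) = 7.7743 / 19.2329 = 0.4042
E(R) = R_f + β × MRP = 1.39% + 0.4042 × 8.52% = 4.83%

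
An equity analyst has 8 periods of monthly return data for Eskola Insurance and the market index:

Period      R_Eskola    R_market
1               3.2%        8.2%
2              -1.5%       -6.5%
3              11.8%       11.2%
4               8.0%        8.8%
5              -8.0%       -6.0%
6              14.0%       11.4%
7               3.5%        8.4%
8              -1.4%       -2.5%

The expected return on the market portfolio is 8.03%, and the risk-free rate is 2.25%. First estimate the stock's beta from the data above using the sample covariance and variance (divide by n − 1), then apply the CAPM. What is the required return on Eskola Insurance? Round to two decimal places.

Mean R_i = (3.2 − 1.5 + 11.8 + 8.0 − 8.0 + 14.0 + 3.5 − 1.4) / 8 = 3.7000%
Mean R_m = (8.2 − 6.5 + 11.2 + 8.8 − 6.0 + 11.4 + 8.4 − 2.5) / 8 = 4.1250%
Σ(R_i − R̄_i)(R_m − R̄_m) = 356.9500  ⇒  Cov = 356.9500 / 7 = 50.9929
Σ(R_m − R̄_m)² = 419.0150  ⇒  Var(R_m) = 419.0150 / 7 = 59.8593
β = Cov / Var(R_m) = 50.9929 / 59.8593 = 0.8519
MRP = 8.03% − 2.25% = 5.78%
E(R) = R_f + β × MRP = 2.25% + 0.8519 × 5.78% = 7.17%

7.17%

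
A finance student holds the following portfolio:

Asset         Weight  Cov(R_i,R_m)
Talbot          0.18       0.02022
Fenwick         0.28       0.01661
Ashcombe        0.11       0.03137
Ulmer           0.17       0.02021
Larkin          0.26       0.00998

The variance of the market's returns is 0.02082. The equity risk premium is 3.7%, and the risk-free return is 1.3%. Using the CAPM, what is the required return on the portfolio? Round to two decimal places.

4.46%

β_Talbot = 0.02022 / 0.02082 = 0.9712
β_Fenwick = 0.01661 / 0.02082 = 0.7978
β_Ashcombe = 0.03137 / 0.02082 = 1.5067
β_Ulmer = 0.02021 / 0.02082 = 0.9707
β_Larkin = 0.00998 / 0.02082 = 0.4793
β_P = Σ w_i β_i = 0.18×0.9712 + 0.28×0.7978 + 0.11×1.5067 + 0.17×0.9707 + 0.26×0.4793 = 0.8536
E(R_P) = R_f + β_P × MRP = 1.3% + 0.8536 × 3.7% = 4.46%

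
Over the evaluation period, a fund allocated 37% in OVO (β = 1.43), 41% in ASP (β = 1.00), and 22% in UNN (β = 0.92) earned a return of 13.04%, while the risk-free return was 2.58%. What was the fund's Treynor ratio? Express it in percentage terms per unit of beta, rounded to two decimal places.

9.16%

β_P = 0.37×1.43 + 0.41×1.00 + 0.22×0.92 = 1.1415
Treynor = (R_P − R_f) / β_P = (13.04% − 2.58%) / 1.1415 = 10.46% / 1.1415 = 9.16%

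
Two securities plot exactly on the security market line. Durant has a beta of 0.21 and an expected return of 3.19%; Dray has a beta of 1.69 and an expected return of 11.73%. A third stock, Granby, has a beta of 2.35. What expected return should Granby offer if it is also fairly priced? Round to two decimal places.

MRP (SML slope) = (11.73% − 3.19%) / (1.69 − 0.21) = 8.54% / 1.48 = 5.7703%
R_f (intercept) = 3.19% − 0.21 × 5.7703% = 1.9782%
E(R_Granby) = R_f + β × MRP = 1.9782% + 2.35 × 5.7703% = 15.54%

15.54%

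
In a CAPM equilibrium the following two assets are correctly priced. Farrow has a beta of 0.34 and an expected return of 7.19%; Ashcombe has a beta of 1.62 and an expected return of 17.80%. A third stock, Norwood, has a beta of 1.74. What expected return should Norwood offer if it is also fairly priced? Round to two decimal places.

MRP (SML slope) = (17.80% − 7.19%) / (1.62 − 0.34) = 10.61% / 1.28 = 8.2891%
R_f (intercept) = 7.19% − 0.34 × 8.2891% = 4.3717%
E(R_Norwood) = R_f + β × MRP = 4.3717% + 1.74 × 8.2891% = 18.79%

18.79%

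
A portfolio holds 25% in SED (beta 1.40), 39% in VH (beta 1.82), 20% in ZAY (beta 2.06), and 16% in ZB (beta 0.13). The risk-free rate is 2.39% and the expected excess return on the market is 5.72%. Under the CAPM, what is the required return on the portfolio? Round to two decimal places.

β_P = Σ w_i β_i = 0.25×1.40 + 0.39×1.82 + 0.20×2.06 + 0.16×0.13 = 1.4926
E(R_P) = R_f + β_P × MRP = 2.39% + 1.4926 × 5.72% = 10.93%

10.93%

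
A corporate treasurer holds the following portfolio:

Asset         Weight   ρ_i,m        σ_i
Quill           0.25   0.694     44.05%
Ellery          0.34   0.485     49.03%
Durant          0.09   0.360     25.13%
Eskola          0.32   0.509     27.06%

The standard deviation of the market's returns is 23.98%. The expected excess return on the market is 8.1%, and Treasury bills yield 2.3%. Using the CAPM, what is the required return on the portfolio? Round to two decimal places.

β_Quill = 0.694 × 44.05% / 23.98% = 1.2748
β_Ellery = 0.485 × 49.03% / 23.98% = 0.9916
β_Durant = 0.360 × 25.13% / 23.98% = 0.3773
β_Eskola = 0.509 × 27.06% / 23.98% = 0.5744
β_P = Σ w_i β_i = 0.25×1.2748 + 0.34×0.9916 + 0.09×0.3773 + 0.32×0.5744 = 0.8736
E(R_P) = R_f + β_P × MRP = 2.3% + 0.8736 × 8.1% = 9.38%

9.38%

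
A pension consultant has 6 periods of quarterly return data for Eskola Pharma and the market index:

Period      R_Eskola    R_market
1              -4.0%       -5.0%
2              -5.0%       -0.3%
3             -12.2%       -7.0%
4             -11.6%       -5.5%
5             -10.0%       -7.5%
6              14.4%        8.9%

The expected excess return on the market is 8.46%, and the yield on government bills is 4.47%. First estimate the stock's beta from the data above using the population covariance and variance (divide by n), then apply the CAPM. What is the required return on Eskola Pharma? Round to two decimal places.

17.32%

Mean R_i = (-4.0 − 5.0 − 12.2 − 11.6 − 10.0 + 14.4) / 6 = -4.7333%
Mean R_m = (-5.0 − 0.3 − 7.0 − 5.5 − 7.5 + 8.9) / 6 = -2.7333%
Σ(R_i − R̄_i)(R_m − R̄_m) = 296.2333  ⇒  Cov = 296.2333 / 6 = 49.3722
Σ(R_m − R̄_m)² = 194.9733  ⇒  Var(R_m) = 194.9733 / 6 = 32.4956
β = Cov / Var(R_m) = 49.3722 / 32.4956 = 1.5194
E(R) = R_f + β × MRP = 4.47% + 1.5194 × 8.46% = 17.32%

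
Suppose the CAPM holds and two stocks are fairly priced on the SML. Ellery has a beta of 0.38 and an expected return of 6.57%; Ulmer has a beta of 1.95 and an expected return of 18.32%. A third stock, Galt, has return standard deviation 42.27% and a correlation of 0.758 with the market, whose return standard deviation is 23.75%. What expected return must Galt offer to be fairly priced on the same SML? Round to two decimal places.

MRP = (18.32% − 6.57%) / (1.95 − 0.38) = 7.4841%
R_f = 6.57% − 0.38 × 7.4841% = 3.7260%
β_Galt = ρ·σ_i/σ_m = 0.758 × 42.27 / 23.75 = 1.3491
E(R_Galt) = R_f + β × MRP = 3.7260% + 1.3491 × 7.4841% = 13.82%

13.82%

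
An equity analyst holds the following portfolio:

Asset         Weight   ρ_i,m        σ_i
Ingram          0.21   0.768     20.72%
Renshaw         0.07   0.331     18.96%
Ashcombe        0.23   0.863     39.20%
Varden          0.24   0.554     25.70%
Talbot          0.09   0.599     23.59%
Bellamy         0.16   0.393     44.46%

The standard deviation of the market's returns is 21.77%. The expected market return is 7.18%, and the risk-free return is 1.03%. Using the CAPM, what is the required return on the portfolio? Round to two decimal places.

6.41%

β_Ingram = 0.768 × 20.72% / 21.77% = 0.7310
β_Renshaw = 0.331 × 18.96% / 21.77% = 0.2883
β_Ashcombe = 0.863 × 39.20% / 21.77% = 1.5540
β_Varden = 0.554 × 25.70% / 21.77% = 0.6540
β_Talbot = 0.599 × 23.59% / 21.77% = 0.6491
β_Bellamy = 0.393 × 44.46% / 21.77% = 0.8026
β_P = Σ w_i β_i = 0.21×0.7310 + 0.07×0.2883 + 0.23×1.5540 + 0.24×0.6540 + 0.09×0.6491 + 0.16×0.8026 = 0.8749
MRP = 7.18% − 1.03% = 6.15%
E(R_P) = R_f + β_P × MRP = 1.03% + 0.8749 × 6.15% = 6.41%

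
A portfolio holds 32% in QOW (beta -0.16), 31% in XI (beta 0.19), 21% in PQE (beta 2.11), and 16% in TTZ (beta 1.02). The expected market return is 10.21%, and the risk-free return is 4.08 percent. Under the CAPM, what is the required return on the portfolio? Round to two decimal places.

β_P = Σ w_i β_i = 0.32×-0.16 + 0.31×0.19 + 0.21×2.11 + 0.16×1.02 = 0.6140
MRP = 10.21% − 4.08% = 6.13%
E(R_P) = R_f + β_P × MRP = 4.08% + 0.6140 × 6.13% = 7.84%

7.84%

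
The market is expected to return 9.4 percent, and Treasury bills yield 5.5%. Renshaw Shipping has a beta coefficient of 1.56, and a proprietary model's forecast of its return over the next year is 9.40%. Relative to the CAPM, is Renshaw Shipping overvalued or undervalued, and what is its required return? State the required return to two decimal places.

MRP = 9.4% − 5.5% = 3.90%
Required return = R_f + β·MRP = 5.5% + 1.56 × 3.9% = 11.58%
Forecast 9.40% < required 11.58% → the stock plots below the SML → overvalued.

Overvalued; required return 11.58%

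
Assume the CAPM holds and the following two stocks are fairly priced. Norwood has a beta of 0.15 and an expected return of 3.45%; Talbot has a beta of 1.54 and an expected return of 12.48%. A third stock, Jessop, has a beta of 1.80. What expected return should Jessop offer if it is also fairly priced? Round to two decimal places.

MRP (SML slope) = (12.48% − 3.45%) / (1.54 − 0.15) = 9.03% / 1.39 = 6.4964%
R_f (intercept) = 3.45% − 0.15 × 6.4964% = 2.4755%
E(R_Jessop) = R_f + β × MRP = 2.4755% + 1.80 × 6.4964% = 14.17%

14.17%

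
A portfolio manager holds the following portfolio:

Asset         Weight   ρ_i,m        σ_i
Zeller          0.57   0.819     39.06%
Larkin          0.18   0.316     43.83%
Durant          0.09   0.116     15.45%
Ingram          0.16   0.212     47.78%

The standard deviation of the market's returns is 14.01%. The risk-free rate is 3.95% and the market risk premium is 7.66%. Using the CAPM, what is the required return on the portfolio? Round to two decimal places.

β_Zeller = 0.819 × 39.06% / 14.01% = 2.2834
β_Larkin = 0.316 × 43.83% / 14.01% = 0.9886
β_Durant = 0.116 × 15.45% / 14.01% = 0.1279
β_Ingram = 0.212 × 47.78% / 14.01% = 0.7230
β_P = Σ w_i β_i = 0.57×2.2834 + 0.18×0.9886 + 0.09×0.1279 + 0.16×0.7230 = 1.6067
E(R_P) = R_f + β_P × MRP = 3.95% + 1.6067 × 7.66% = 16.26%

16.26%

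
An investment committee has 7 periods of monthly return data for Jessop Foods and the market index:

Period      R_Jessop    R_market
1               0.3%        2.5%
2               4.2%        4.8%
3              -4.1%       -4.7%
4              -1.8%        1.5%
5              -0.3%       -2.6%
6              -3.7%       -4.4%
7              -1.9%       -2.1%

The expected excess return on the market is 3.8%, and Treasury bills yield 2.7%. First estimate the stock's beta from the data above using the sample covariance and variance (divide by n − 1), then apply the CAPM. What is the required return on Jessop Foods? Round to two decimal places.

5.21%

Mean R_i = (0.3 + 4.2 − 4.1 − 1.8 − 0.3 − 3.7 − 1.9) / 7 = -1.0429%
Mean R_m = (2.5 + 4.8 − 4.7 + 1.5 − 2.6 − 4.4 − 2.1) / 7 = -0.7143%
Σ(R_i − R̄_i)(R_m − R̄_m) = 53.3157  ⇒  Cov = 53.3157 / 6 = 8.8860
Σ(R_m − R̄_m)² = 80.5886  ⇒  Var(R_m) = 80.5886 / 6 = 13.4314
β = Cov / Var(R_m) = 8.8860 / 13.4314 = 0.6616
E(R) = R_f + β × MRP = 2.7% + 0.6616 × 3.8% = 5.21%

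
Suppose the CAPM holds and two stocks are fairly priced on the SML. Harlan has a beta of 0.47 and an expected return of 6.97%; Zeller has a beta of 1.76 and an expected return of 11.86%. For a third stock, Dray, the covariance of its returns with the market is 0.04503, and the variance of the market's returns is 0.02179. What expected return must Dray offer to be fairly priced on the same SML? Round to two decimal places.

MRP = (11.86% − 6.97%) / (1.76 − 0.47) = 3.7907%
R_f = 6.97% − 0.47 × 3.7907% = 5.1884%
β_Dray = Cov / Var(R_m) = 0.04503 / 0.02179 = 2.0665
E(R_Dray) = R_f + β × MRP = 5.1884% + 2.0665 × 3.7907% = 13.02%

13.02%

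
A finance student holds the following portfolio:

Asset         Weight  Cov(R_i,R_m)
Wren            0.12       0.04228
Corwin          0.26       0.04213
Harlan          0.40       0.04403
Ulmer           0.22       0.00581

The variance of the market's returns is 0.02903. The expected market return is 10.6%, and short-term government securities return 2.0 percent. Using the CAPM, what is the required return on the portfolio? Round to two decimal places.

12.34%

β_Wren = 0.04228 / 0.02903 = 1.4564
β_Corwin = 0.04213 / 0.02903 = 1.4513
β_Harlan = 0.04403 / 0.02903 = 1.5167
β_Ulmer = 0.00581 / 0.02903 = 0.2001
β_P = Σ w_i β_i = 0.12×1.4564 + 0.26×1.4513 + 0.40×1.5167 + 0.22×0.2001 = 1.2028
MRP = 10.6% − 2.0% = 8.60%
E(R_P) = R_f + β_P × MRP = 2.0% + 1.2028 × 8.6% = 12.34%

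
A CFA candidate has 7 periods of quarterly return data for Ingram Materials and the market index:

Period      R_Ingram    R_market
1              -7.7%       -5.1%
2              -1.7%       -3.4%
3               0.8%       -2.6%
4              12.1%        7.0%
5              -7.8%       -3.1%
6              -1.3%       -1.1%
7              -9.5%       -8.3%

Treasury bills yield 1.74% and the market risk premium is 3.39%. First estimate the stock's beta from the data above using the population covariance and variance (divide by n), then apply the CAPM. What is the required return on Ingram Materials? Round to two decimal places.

6.72%

Mean R_i = (-7.7 − 1.7 + 0.8 + 12.1 − 7.8 − 1.3 − 9.5) / 7 = -2.1571%
Mean R_m = (-5.1 − 3.4 − 2.6 + 7.0 − 3.1 − 1.1 − 8.3) / 7 = -2.3714%
Σ(R_i − R̄_i)(R_m − R̄_m) = 196.3214  ⇒  Cov = 196.3214 / 7 = 28.0459
Σ(R_m − R̄_m)² = 133.6743  ⇒  Var(R_m) = 133.6743 / 7 = 19.0963
β = Cov / Var(R_m) = 28.0459 / 19.0963 = 1.4687
E(R) = R_f + β × MRP = 1.74% + 1.4687 × 3.39% = 6.72%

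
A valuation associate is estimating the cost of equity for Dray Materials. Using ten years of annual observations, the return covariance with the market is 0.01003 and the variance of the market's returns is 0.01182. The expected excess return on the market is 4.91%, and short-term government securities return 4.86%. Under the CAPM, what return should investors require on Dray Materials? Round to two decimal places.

β = Cov(R_i, R_m) / Var(R_m) = 0.01003 / 0.01182 = 0.8486
E(R) = R_f + β × MRP = 4.86% + 0.8486 × 4.91% = 9.03%

9.03%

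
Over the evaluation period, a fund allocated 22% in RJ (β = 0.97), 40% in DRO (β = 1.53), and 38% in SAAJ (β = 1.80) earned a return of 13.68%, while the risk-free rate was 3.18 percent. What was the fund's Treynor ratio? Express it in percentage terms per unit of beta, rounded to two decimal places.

β_P = 0.22×0.97 + 0.40×1.53 + 0.38×1.80 = 1.5094
Treynor = (R_P − R_f) / β_P = (13.68% − 3.18%) / 1.5094 = 10.50% / 1.5094 = 6.96%

6.96%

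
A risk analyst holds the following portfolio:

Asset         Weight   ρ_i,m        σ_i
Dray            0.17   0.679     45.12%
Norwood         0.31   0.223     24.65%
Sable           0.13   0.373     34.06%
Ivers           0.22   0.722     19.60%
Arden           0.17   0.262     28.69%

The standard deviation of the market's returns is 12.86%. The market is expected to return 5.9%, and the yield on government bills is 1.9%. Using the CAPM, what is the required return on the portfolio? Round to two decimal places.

5.93%

β_Dray = 0.679 × 45.12% / 12.86% = 2.3823
β_Norwood = 0.223 × 24.65% / 12.86% = 0.4274
β_Sable = 0.373 × 34.06% / 12.86% = 0.9879
β_Ivers = 0.722 × 19.60% / 12.86% = 1.1004
β_Arden = 0.262 × 28.69% / 12.86% = 0.5845
β_P = Σ w_i β_i = 0.17×2.3823 + 0.31×0.4274 + 0.13×0.9879 + 0.22×1.1004 + 0.17×0.5845 = 1.0074
MRP = 5.9% − 1.9% = 4.00%
E(R_P) = R_f + β_P × MRP = 1.9% + 1.0074 × 4.0% = 5.93%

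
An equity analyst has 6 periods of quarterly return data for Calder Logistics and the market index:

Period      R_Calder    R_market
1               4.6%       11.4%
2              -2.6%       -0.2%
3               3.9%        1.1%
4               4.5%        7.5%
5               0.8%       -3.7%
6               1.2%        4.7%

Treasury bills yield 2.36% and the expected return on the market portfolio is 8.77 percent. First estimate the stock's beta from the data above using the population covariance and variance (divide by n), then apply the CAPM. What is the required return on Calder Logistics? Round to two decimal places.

Mean R_i = (4.6 − 2.6 + 3.9 + 4.5 + 0.8 + 1.2) / 6 = 2.0667%
Mean R_m = (11.4 − 0.2 + 1.1 + 7.5 − 3.7 + 4.7) / 6 = 3.4667%
Σ(R_i − R̄_i)(R_m − R̄_m) = 50.6933  ⇒  Cov = 50.6933 / 6 = 8.4489
Σ(R_m − R̄_m)² = 151.1333  ⇒  Var(R_m) = 151.1333 / 6 = 25.1889
β = Cov / Var(R_m) = 8.4489 / 25.1889 = 0.3354
MRP = 8.77% − 2.36% = 6.41%
E(R) = R_f + β × MRP = 2.36% + 0.3354 × 6.41% = 4.51%

4.51%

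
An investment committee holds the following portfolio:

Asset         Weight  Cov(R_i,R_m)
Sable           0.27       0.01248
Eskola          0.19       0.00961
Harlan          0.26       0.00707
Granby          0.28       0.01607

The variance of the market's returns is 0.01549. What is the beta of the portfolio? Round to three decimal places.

β_Sable = 0.01248 / 0.01549 = 0.8057
β_Eskola = 0.00961 / 0.01549 = 0.6204
β_Harlan = 0.00707 / 0.01549 = 0.4564
β_Granby = 0.01607 / 0.01549 = 1.0374
β_P = Σ w_i β_i = 0.27×0.8057 + 0.19×0.6204 + 0.26×0.4564 + 0.28×1.0374 = 0.7446

0.745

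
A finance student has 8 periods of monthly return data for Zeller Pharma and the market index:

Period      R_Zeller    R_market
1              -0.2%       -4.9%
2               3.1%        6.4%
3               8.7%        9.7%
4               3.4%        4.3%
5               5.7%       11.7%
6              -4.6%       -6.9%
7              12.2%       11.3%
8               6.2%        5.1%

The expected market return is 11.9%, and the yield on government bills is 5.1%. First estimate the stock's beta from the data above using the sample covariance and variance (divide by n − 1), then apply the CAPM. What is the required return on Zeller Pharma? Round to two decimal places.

Mean R_i = (-0.2 + 3.1 + 8.7 + 3.4 + 5.7 − 4.6 + 12.2 + 6.2) / 8 = 4.3125%
Mean R_m = (-4.9 + 6.4 + 9.7 + 4.3 + 11.7 − 6.9 + 11.3 + 5.1) / 8 = 4.5875%
Σ(R_i − R̄_i)(R_m − R̄_m) = 229.4713  ⇒  Cov = 229.4713 / 7 = 32.7816
Σ(R_m − R̄_m)² = 347.3888  ⇒  Var(R_m) = 347.3888 / 7 = 49.6270
β = Cov / Var(R_m) = 32.7816 / 49.6270 = 0.6606
MRP = 11.9% − 5.1% = 6.80%
E(R) = R_f + β × MRP = 5.1% + 0.6606 × 6.8% = 9.59%

9.59%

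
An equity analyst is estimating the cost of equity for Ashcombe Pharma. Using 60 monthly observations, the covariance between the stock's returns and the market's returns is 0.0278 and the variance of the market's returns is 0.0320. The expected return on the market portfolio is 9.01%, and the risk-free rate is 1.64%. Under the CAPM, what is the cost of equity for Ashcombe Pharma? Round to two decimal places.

8.04%

β = Cov(R_i, R_m) / Var(R_m) = 0.0278 / 0.0320 = 0.8688
MRP = 9.01% − 1.64% = 7.37%
E(R) = R_f + β × MRP = 1.64% + 0.8688 × 7.37% = 8.04%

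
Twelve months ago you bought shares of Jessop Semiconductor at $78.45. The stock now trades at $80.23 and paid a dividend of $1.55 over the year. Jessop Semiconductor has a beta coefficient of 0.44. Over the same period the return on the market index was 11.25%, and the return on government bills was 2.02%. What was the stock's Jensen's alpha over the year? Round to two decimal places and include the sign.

Realised HPR = (P1 + D1 − P0) / P0 = (80.23 + 1.55 − 78.45) / 78.45 = 3.33 / 78.45 = 4.2447%
MRP = 11.25% − 2.02% = 9.23%
CAPM required = R_f + β·MRP = 2.02% + 0.44 × 9.23% = 6.0812%
α = realised − required = 4.2447% − 6.0812% = -1.84%

-1.84%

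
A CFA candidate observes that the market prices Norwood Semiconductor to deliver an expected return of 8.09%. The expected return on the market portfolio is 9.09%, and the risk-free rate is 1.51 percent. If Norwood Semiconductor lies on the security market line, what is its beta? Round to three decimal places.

0.868

MRP = 9.09% − 1.51% = 7.58%
β = (E(R) − R_f) / MRP = (8.09% − 1.51%) / 7.58% = 6.58% / 7.58% = 0.868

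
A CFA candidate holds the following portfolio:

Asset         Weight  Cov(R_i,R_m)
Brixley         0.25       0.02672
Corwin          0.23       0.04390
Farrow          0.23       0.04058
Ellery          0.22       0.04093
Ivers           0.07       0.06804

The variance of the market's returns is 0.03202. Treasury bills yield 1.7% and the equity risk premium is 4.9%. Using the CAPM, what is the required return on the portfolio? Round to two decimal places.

7.80%

β_Brixley = 0.02672 / 0.03202 = 0.8345
β_Corwin = 0.04390 / 0.03202 = 1.3710
β_Farrow = 0.04058 / 0.03202 = 1.2673
β_Ellery = 0.04093 / 0.03202 = 1.2783
β_Ivers = 0.06804 / 0.03202 = 2.1249
β_P = Σ w_i β_i = 0.25×0.8345 + 0.23×1.3710 + 0.23×1.2673 + 0.22×1.2783 + 0.07×2.1249 = 1.2454
E(R_P) = R_f + β_P × MRP = 1.7% + 1.2454 × 4.9% = 7.80%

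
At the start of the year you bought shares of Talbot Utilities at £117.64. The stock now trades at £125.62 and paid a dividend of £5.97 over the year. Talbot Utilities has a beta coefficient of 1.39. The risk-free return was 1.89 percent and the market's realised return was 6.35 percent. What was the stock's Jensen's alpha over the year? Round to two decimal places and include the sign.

Realised HPR = (P1 + D1 − P0) / P0 = (125.62 + 5.97 − 117.64) / 117.64 = 13.95 / 117.64 = 11.8582%
MRP = 6.35% − 1.89% = 4.46%
CAPM required = R_f + β·MRP = 1.89% + 1.39 × 4.46% = 8.0894%
α = realised − required = 11.8582% − 8.0894% = +3.77%

+3.77%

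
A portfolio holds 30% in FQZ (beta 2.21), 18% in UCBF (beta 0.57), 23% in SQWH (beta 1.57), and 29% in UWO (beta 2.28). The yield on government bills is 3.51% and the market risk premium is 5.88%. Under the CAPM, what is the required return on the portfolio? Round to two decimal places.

β_P = Σ w_i β_i = 0.30×2.21 + 0.18×0.57 + 0.23×1.57 + 0.29×2.28 = 1.7879
E(R_P) = R_f + β_P × MRP = 3.51% + 1.7879 × 5.88% = 14.02%

14.02%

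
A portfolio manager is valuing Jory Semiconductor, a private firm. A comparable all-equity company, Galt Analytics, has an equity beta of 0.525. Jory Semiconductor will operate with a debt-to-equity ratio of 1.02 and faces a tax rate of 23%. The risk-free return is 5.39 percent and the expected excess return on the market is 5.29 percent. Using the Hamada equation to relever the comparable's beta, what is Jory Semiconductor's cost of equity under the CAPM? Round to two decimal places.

β_L = β_U × [1 + (1 − t)(D/E)] = 0.525 × [1 + (1 − 0.23) × 1.02]
    = 0.525 × [1 + 0.77 × 1.02] = 0.525 × 1.7854 = 0.9373
E(R) = R_f + β_L × MRP = 5.39% + 0.9373 × 5.29% = 10.35%

10.35%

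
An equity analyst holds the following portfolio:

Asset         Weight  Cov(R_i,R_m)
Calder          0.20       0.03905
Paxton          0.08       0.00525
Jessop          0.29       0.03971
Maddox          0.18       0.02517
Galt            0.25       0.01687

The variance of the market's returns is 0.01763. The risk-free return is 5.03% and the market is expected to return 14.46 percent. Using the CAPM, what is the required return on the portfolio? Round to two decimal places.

20.27%

β_Calder = 0.03905 / 0.01763 = 2.2150
β_Paxton = 0.00525 / 0.01763 = 0.2978
β_Jessop = 0.03971 / 0.01763 = 2.2524
β_Maddox = 0.02517 / 0.01763 = 1.4277
β_Galt = 0.01687 / 0.01763 = 0.9569
β_P = Σ w_i β_i = 0.20×2.2150 + 0.08×0.2978 + 0.29×2.2524 + 0.18×1.4277 + 0.25×0.9569 = 1.6162
MRP = 14.46% − 5.03% = 9.43%
E(R_P) = R_f + β_P × MRP = 5.03% + 1.6162 × 9.43% = 20.27%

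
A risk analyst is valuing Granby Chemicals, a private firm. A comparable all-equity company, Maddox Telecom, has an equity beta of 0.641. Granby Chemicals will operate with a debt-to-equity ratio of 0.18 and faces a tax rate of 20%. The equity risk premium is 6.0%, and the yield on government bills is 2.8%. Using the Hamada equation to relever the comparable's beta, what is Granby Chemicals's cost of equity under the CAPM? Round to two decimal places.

7.20%

β_L = β_U × [1 + (1 − t)(D/E)] = 0.641 × [1 + (1 − 0.20) × 0.18]
    = 0.641 × [1 + 0.80 × 0.18] = 0.641 × 1.1440 = 0.7333
E(R) = R_f + β_L × MRP = 2.8% + 0.7333 × 6.0% = 7.20%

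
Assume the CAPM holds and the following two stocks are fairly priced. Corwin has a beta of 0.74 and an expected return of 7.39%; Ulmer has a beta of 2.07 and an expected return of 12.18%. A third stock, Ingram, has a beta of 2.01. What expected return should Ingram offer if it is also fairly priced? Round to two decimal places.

11.96%

MRP (SML slope) = (12.18% − 7.39%) / (2.07 − 0.74) = 4.79% / 1.33 = 3.6015%
R_f (intercept) = 7.39% − 0.74 × 3.6015% = 4.7249%
E(R_Ingram) = R_f + β × MRP = 4.7249% + 2.01 × 3.6015% = 11.96%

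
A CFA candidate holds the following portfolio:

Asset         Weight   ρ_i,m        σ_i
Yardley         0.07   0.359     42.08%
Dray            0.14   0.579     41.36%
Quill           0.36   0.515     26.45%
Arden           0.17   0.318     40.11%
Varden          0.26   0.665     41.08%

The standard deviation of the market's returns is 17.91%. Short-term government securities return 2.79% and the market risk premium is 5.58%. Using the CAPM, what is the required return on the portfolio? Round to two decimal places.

β_Yardley = 0.359 × 42.08% / 17.91% = 0.8435
β_Dray = 0.579 × 41.36% / 17.91% = 1.3371
β_Quill = 0.515 × 26.45% / 17.91% = 0.7606
β_Arden = 0.318 × 40.11% / 17.91% = 0.7122
β_Varden = 0.665 × 41.08% / 17.91% = 1.5253
β_P = Σ w_i β_i = 0.07×0.8435 + 0.14×1.3371 + 0.36×0.7606 + 0.17×0.7122 + 0.26×1.5253 = 1.0377
E(R_P) = R_f + β_P × MRP = 2.79% + 1.0377 × 5.58% = 8.58%

8.58%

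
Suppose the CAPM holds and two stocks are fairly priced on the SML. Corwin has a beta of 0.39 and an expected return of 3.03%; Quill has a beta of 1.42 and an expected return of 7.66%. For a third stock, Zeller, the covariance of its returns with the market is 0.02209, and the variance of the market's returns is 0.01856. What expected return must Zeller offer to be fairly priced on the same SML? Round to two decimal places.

6.63%

MRP = (7.66% − 3.03%) / (1.42 − 0.39) = 4.4951%
R_f = 3.03% − 0.39 × 4.4951% = 1.2769%
β_Zeller = Cov / Var(R_m) = 0.02209 / 0.01856 = 1.1902
E(R_Zeller) = R_f + β × MRP = 1.2769% + 1.1902 × 4.4951% = 6.63%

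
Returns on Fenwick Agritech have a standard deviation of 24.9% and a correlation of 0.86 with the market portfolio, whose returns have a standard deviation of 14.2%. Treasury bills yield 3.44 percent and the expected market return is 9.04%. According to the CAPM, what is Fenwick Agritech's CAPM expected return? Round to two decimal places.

β = ρ × σ_i / σ_m = 0.86 × 24.9% / 14.2% = 1.5080
MRP = 9.04% − 3.44% = 5.60%
E(R) = 3.44% + 1.5080 × 5.60% = 11.88%

11.88%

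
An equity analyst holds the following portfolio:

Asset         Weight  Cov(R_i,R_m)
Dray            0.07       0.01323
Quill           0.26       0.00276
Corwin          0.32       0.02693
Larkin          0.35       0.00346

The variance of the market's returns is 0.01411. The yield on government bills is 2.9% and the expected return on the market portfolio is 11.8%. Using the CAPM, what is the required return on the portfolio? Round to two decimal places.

10.14%

β_Dray = 0.01323 / 0.01411 = 0.9376
β_Quill = 0.00276 / 0.01411 = 0.1956
β_Corwin = 0.02693 / 0.01411 = 1.9086
β_Larkin = 0.00346 / 0.01411 = 0.2452
β_P = Σ w_i β_i = 0.07×0.9376 + 0.26×0.1956 + 0.32×1.9086 + 0.35×0.2452 = 0.8131
MRP = 11.8% − 2.9% = 8.90%
E(R_P) = R_f + β_P × MRP = 2.9% + 0.8131 × 8.9% = 10.14%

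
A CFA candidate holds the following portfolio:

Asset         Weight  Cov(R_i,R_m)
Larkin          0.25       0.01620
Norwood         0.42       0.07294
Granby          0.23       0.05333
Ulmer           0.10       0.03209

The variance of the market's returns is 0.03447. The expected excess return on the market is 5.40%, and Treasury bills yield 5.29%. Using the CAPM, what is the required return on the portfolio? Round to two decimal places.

13.15%

β_Larkin = 0.01620 / 0.03447 = 0.4700
β_Norwood = 0.07294 / 0.03447 = 2.1160
β_Granby = 0.05333 / 0.03447 = 1.5471
β_Ulmer = 0.03209 / 0.03447 = 0.9310
β_P = Σ w_i β_i = 0.25×0.4700 + 0.42×2.1160 + 0.23×1.5471 + 0.10×0.9310 = 1.4552
E(R_P) = R_f + β_P × MRP = 5.29% + 1.4552 × 5.40% = 13.15%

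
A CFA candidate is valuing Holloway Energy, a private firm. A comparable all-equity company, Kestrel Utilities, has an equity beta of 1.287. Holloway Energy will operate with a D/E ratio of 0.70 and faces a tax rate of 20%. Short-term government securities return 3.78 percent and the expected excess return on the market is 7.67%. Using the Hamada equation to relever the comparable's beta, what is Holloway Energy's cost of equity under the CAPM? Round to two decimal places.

19.18%

β_L = β_U × [1 + (1 − t)(D/E)] = 1.287 × [1 + (1 − 0.20) × 0.70]
    = 1.287 × [1 + 0.80 × 0.70] = 1.287 × 1.5600 = 2.0077
E(R) = R_f + β_L × MRP = 3.78% + 2.0077 × 7.67% = 19.18%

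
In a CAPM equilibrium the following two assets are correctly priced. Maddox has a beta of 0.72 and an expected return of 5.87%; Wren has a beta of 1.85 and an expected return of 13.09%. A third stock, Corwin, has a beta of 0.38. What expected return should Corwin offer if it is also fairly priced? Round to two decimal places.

3.70%

MRP (SML slope) = (13.09% − 5.87%) / (1.85 − 0.72) = 7.22% / 1.13 = 6.3894%
R_f (intercept) = 5.87% − 0.72 × 6.3894% = 1.2696%
E(R_Corwin) = R_f + β × MRP = 1.2696% + 0.38 × 6.3894% = 3.70%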